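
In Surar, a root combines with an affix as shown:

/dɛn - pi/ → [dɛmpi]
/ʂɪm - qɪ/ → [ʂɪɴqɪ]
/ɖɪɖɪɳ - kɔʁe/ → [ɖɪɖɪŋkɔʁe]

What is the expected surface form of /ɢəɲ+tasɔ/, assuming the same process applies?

The data show regressive place assimilation: /n/ → [m] before /p/; /m/ → [ɴ] before /q/; /ɳ/ → [ŋ] before /k/. In each pair only place changes, matching the following consonant, while manner and voice stay constant.
The rule targets /ɲ/ (voiced palatal nasal), which sits before the trigger /t/ (alveolar).
A voiced alveolar nasal is [n], so the surface segment is [n].

[ɢəntasɔ]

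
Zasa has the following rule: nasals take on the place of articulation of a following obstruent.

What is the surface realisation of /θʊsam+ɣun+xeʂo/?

The rule targets /m/ (voiced bilabial nasal), which sits before the trigger /ɣ/ (velar).
Changing only its place to velar gives [ŋ] — the voiced velar nasal.
At the second juncture, /n/ likewise becomes [ŋ] adjacent to /x/.

[θʊsaŋɣuŋxeʂo]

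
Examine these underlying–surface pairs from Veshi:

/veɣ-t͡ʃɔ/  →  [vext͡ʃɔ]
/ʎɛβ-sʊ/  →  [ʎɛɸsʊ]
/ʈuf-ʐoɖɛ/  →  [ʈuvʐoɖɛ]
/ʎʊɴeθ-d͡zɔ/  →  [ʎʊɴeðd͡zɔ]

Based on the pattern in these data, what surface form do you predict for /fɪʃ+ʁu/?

[fɪʒʁu]

The data show regressive voicing assimilation: /ɣ/ → [x] before /t͡ʃ/; /β/ → [ɸ] before /s/; /f/ → [v] before /ʐ/; /θ/ → [ð] before /d͡z/. In each pair only voicing changes, matching the following consonant, while place and manner stay constant.
The rule targets /ʃ/ (voiceless postalveolar fricative), which sits before the trigger /ʁ/ (voiced).
Changing only its voicing to voiced gives [ʒ] — the voiced postalveolar fricative.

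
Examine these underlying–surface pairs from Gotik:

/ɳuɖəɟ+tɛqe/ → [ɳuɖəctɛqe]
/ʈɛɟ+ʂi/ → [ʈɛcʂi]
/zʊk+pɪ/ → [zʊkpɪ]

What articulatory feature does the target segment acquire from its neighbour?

The segment that alternates is /ɟ/, which surfaces as [c] when adjacent to /t/.
/ɟ/ is voiced while /t/ is voiceless; the output [c] is voiceless, matching the trigger — so the feature that spreads is voicing.
The other alternating form patterns the same way: /ɟ/ → [c] before /ʂ/ (voiced → voiceless, matching voiceless) — only voicing changes, and always toward the following segment.
Nothing changes in [zʊkpɪ]: there the adjacent consonants already agree in voicing (/k/ and /p/ are both voiceless), so this form is consistent with the same rule.

voicing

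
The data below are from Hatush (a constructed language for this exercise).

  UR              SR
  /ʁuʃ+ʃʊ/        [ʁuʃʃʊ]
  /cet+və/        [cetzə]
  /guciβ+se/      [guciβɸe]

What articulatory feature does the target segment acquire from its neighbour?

place

Comparing underlying and surface forms, /v/ → [z] is the alternation; the neighbouring /t/ is constant.
/v/ is labiodental while /t/ is alveolar; the output [z] is alveolar, matching the trigger — so the feature that spreads is place.
The other alternating form patterns the same way: /s/ → [ɸ] after /β/ (alveolar → bilabial, matching bilabial) — only place changes, and always toward the preceding segment.
Nothing changes in [ʁuʃʃʊ]: there the adjacent consonants already agree in place (/ʃ/ and /ʃ/ are both postalveolar), so this form is consistent with the same rule.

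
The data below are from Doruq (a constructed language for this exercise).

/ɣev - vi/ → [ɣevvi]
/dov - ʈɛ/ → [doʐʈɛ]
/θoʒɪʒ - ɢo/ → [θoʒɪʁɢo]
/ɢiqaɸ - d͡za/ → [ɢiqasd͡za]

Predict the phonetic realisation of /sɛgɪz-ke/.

[sɛgɪɣke]

The data show regressive place assimilation: /v/ → [ʐ] before /ʈ/; /ʒ/ → [ʁ] before /ɢ/; /ɸ/ → [s] before /d͡z/. In each pair only place changes, matching the following consonant, while manner and voice stay constant.
No alternation appears in [ɣevvi]: there the adjacent consonants already agree in place (/v/ and /v/ are both labiodental), so this form is consistent with the same rule.
/z/ is a voiced alveolar fricative. The following trigger /k/ is velar, so /z/ must become velar as well.
Changing only its place to velar gives [ɣ] — the voiced velar fricative.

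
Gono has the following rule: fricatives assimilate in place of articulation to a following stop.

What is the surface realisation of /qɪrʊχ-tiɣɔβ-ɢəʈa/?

[qɪrʊstiɣɔʁɢəʈa]

/χ/ is a voiceless uvular fricative. The following trigger /t/ is alveolar, so /χ/ must become alveolar as well.
Changing only its place to alveolar gives [s] — the voiceless alveolar fricative.
At the second juncture, /β/ likewise becomes [ʁ] adjacent to /ɢ/.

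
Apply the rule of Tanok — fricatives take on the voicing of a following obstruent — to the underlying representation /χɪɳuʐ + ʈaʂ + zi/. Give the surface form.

The rule targets /ʐ/ (voiced retroflex fricative), which sits before the trigger /ʈ/ (voiceless).
Changing only its voicing to voiceless gives [ʂ] — the voiceless retroflex fricative.
At the second juncture, /ʂ/ likewise becomes [ʐ] adjacent to /z/.

[χɪɳuʂʈaʐzi]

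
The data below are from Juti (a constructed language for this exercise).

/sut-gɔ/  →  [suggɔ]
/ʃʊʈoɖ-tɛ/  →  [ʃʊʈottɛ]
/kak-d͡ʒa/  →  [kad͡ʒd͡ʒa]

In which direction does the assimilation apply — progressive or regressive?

Underlying /t/ is realised as [g] next to /g/; /g/ itself does not change.
The output [g] is identical to the trigger /g/ — every feature (place, manner, voicing) has been copied — so this is total assimilation.
The other forms behave the same way: /ɖ/ → [t] before /t/; /k/ → [d͡ʒ] before /d͡ʒ/ — in each case the output is a copy of the following consonant.
Since the segment that changes precedes the conditioning segment, the assimilation is regressive.

regressive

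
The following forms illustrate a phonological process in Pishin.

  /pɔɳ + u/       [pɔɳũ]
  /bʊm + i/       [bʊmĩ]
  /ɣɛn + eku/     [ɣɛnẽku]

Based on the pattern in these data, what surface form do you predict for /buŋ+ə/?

The data show progressive nasality assimilation (vowel nasalisation): /u/ → [ũ] after /ɳ/; /i/ → [ĩ] after /m/; /e/ → [ẽ] after /n/ — a vowel is nasalised by an immediately preceding nasal consonant.
/ə/ sits next to the nasal /ŋ/ and is therefore nasalised to [ə̃].

[buŋə̃]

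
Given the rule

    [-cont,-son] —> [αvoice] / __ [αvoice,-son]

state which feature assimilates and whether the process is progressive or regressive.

The shared variable α links the value of [voice] on the target to the same value on the neighbouring segment, so voicing is the feature that assimilates.
The conditioning segment sits to the right of the focus bar, meaning the trigger follows the segment that changes — regressive assimilation.

regressive voicing assimilation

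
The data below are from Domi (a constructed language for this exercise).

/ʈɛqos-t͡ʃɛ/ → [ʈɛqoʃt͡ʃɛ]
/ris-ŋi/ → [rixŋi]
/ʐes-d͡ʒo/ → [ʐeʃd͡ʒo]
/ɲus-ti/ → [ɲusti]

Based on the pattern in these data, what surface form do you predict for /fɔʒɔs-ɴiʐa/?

The data show regressive place assimilation: /s/ → [ʃ] before /t͡ʃ/; /s/ → [x] before /ŋ/; /s/ → [ʃ] before /d͡ʒ/. In each pair only place changes, matching the following consonant, while manner and voice stay constant.
No alternation appears in [ɲusti]: there the adjacent consonants already agree in place (/s/ and /t/ are both alveolar), so this form is consistent with the same rule.
/s/ is a voiceless alveolar fricative. The following trigger /ɴ/ is uvular, so /s/ must become uvular as well.
Changing only its place to uvular gives [χ] — the voiceless uvular fricative.

[fɔʒɔχɴiʐa]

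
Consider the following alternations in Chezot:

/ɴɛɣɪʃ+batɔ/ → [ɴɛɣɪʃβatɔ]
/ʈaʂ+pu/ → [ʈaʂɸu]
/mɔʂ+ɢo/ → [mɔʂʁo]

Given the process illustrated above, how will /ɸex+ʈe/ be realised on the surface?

The data show progressive manner assimilation: /b/ → [β] after /ʃ/; /p/ → [ɸ] after /ʂ/; /ɢ/ → [ʁ] after /ʂ/. In each pair only manner changes, matching the preceding consonant, while place and voice stay constant.
The rule targets /ʈ/ (voiceless retroflex stop), which sits after the trigger /x/ (fricative).
The voiceless retroflex fricative is [ʂ], so /ʈ/ → [ʂ].

[ɸexʂe]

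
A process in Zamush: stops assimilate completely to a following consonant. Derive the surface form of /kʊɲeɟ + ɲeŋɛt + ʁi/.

[kʊɲeɲɲeŋɛʁʁi]

/ɟ/ is the segment targeted by the rule; it sits immediately before /ɲ/, so it assimilates completely and surfaces as [ɲ].
The same rule applies at the second boundary: /t/ → [ʁ] next to /ʁ/.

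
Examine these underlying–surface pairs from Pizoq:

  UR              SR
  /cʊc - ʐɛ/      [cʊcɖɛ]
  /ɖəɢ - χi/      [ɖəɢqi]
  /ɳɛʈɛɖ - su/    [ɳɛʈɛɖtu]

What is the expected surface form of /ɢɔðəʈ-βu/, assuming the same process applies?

[ɢɔðəʈbu]

The data show progressive manner assimilation: /ʐ/ → [ɖ] after /c/; /χ/ → [q] after /ɢ/; /s/ → [t] after /ɖ/. In each pair only manner changes, matching the preceding consonant, while place and voice stay constant.
/β/ is a voiced bilabial fricative. The preceding trigger /ʈ/ is a stop, so /β/ must become a stop as well.
A voiced bilabial stop is [b], so the surface segment is [b].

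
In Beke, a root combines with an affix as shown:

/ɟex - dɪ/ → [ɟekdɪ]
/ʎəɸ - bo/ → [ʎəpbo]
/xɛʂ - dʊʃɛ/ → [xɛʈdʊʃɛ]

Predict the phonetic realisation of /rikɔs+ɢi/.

[rikɔtɢi]

The data show regressive manner assimilation: /x/ → [k] before /d/; /ɸ/ → [p] before /b/; /ʂ/ → [ʈ] before /d/. In each pair only manner changes, matching the following consonant, while place and voice stay constant.
/s/ is a voiceless alveolar fricative. The following trigger /ɢ/ is a stop, so /s/ must become a stop as well.
A voiceless alveolar stop is [t], so the surface segment is [t].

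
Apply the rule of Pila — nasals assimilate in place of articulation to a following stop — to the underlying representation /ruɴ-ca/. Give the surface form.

[ruɲca]

/ɴ/ is a voiced uvular nasal. The following trigger /c/ is palatal, so /ɴ/ must become palatal as well.
Changing only its place to palatal gives [ɲ] — the voiced palatal nasal.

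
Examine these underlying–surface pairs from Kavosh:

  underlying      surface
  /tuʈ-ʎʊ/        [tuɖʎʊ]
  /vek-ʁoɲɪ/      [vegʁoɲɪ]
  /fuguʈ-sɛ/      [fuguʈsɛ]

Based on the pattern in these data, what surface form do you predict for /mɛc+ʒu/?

[mɛɟʒu]

The data show regressive voicing assimilation: /ʈ/ → [ɖ] before /ʎ/; /k/ → [g] before /ʁ/. In each pair only voicing changes, matching the following consonant, while place and manner stay constant.
Nothing changes in [fuguʈsɛ]: there the adjacent consonants already agree in voicing (/ʈ/ and /s/ are both voiceless), so this form is consistent with the same rule.
/c/ is a voiceless palatal stop. The following trigger /ʒ/ is voiced, so /c/ must become voiced as well.
The voiced palatal stop is [ɟ], so /c/ → [ɟ].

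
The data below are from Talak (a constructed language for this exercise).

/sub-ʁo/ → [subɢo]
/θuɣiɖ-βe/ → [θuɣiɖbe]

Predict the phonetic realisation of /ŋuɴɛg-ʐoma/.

[ŋuɴɛgɖoma]

The data show progressive manner assimilation: /ʁ/ → [ɢ] after /b/; /β/ → [b] after /ɖ/. In each pair only manner changes, matching the preceding consonant, while place and voice stay constant.
The rule targets /ʐ/ (voiced retroflex fricative), which sits after the trigger /g/ (stop).
Changing only its manner to stop gives [ɖ] — the voiced retroflex stop.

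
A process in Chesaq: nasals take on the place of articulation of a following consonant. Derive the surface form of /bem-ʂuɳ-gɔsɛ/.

[beɳʂuŋgɔsɛ]

/m/ is a voiced bilabial nasal. The following trigger /ʂ/ is retroflex, so /m/ must become retroflex as well.
A voiced retroflex nasal is [ɳ], so the surface segment is [ɳ].
At the second juncture, /ɳ/ likewise becomes [ŋ] adjacent to /g/.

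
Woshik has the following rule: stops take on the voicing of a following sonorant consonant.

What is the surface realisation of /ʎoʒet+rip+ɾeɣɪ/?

[ʎoʒedribɾeɣɪ]

/t/ is a voiceless alveolar stop. The following trigger /r/ is voiced, so /t/ must become voiced as well.
A voiced alveolar stop is [d], so the surface segment is [d].
At the second juncture, /p/ likewise becomes [b] adjacent to /ɾ/.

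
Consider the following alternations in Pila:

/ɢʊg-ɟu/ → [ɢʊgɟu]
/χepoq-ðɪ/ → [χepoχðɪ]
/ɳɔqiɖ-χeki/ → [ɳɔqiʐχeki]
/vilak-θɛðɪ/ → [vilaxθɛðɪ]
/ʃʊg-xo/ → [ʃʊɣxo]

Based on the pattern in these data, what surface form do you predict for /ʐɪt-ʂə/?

The data show regressive manner assimilation: /q/ → [χ] before /ð/; /ɖ/ → [ʐ] before /χ/; /k/ → [x] before /θ/; /g/ → [ɣ] before /x/. In each pair only manner changes, matching the following consonant, while place and voice stay constant.
No alternation appears in [ɢʊgɟu]: there the adjacent consonants already agree in manner (/g/ and /ɟ/ are both stops), so this form is consistent with the same rule.
The rule targets /t/ (voiceless alveolar stop), which sits before the trigger /ʂ/ (fricative).
The voiceless alveolar fricative is [s], so /t/ → [s].

[ʐɪsʂə]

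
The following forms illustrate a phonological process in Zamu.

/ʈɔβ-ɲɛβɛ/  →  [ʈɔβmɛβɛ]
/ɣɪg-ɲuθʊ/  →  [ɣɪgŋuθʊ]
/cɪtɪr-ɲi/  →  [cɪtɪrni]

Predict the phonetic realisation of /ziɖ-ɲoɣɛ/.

[ziɖɳoɣɛ]

The data show progressive place assimilation: /ɲ/ → [m] after /β/; /ɲ/ → [ŋ] after /g/; /ɲ/ → [n] after /r/. In each pair only place changes, matching the preceding consonant, while manner and voice stay constant.
The rule targets /ɲ/ (voiced palatal nasal), which sits after the trigger /ɖ/ (retroflex).
Changing only its place to retroflex gives [ɳ] — the voiced retroflex nasal.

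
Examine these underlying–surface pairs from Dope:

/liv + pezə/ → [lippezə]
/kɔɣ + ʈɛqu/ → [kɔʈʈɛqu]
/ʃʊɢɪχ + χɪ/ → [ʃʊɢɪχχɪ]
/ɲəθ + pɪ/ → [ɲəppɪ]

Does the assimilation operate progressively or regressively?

regressive

Comparing underlying and surface forms, /v/ → [p] is the alternation; the neighbouring /p/ is constant.
The output [p] is identical to the trigger /p/ — every feature (place, manner, voicing) has been copied — so this is total assimilation.
The remaining alternations confirm this: /ɣ/ → [ʈ] before /ʈ/; /θ/ → [p] before /p/ — in each case the output is a copy of the following consonant.
In [ʃʊɢɪχχɪ] the two consonants at the boundary are already identical (/χ/ + /χ/), so the rule applies vacuously and nothing changes.
Since the segment that changes precedes the conditioning segment, the assimilation is regressive.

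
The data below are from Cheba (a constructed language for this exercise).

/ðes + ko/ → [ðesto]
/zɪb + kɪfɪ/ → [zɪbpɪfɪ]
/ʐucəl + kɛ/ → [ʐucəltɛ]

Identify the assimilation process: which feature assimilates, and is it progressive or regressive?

progressive place assimilation

The segment that alternates is /k/, which surfaces as [t] when adjacent to /s/.
/k/ is velar while /s/ is alveolar; the output [t] is alveolar, matching the trigger — so the feature that spreads is place.
Manner and voice are unchanged, so the assimilation is partial, not total.
Checking the remaining alternations: /k/ → [p] after /b/ (velar → bilabial, matching bilabial); /k/ → [t] after /l/ (velar → alveolar, matching alveolar) — only place changes, and always toward the preceding segment.
The trigger is the preceding segment, so the direction is progressive (perseverative).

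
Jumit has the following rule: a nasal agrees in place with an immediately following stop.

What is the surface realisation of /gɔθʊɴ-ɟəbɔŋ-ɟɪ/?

/ɴ/ is a voiced uvular nasal. The following trigger /ɟ/ is palatal, so /ɴ/ must become palatal as well.
Changing only its place to palatal gives [ɲ] — the voiced palatal nasal.
At the second juncture, /ŋ/ likewise becomes [ɲ] adjacent to /ɟ/.

[gɔθʊɲɟəbɔɲɟɪ]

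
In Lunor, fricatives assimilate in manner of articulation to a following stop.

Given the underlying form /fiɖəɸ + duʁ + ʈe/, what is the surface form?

[fiɖəpduɢʈe]

/ɸ/ is a voiceless bilabial fricative. The following trigger /d/ is a stop, so /ɸ/ must become a stop as well.
The voiceless bilabial stop is [p], so /ɸ/ → [p].
The same rule applies at the second boundary: /ʁ/ → [ɢ] next to /ʈ/.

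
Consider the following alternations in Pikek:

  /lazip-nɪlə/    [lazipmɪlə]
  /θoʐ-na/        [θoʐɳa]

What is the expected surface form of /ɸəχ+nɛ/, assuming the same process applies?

[ɸəχɴɛ]

The data show progressive place assimilation: /n/ → [m] after /p/; /n/ → [ɳ] after /ʐ/. In each pair only place changes, matching the preceding consonant, while manner and voice stay constant.
/n/ is a voiced alveolar nasal. The preceding trigger /χ/ is uvular, so /n/ must become uvular as well.
The voiced uvular nasal is [ɴ], so /n/ → [ɴ].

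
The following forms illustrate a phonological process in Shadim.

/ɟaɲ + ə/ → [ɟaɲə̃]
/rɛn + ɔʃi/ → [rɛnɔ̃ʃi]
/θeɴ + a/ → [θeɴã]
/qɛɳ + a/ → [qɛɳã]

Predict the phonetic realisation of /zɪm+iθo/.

The data show progressive nasality assimilation (vowel nasalisation): /ə/ → [ə̃] after /ɲ/; /ɔ/ → [ɔ̃] after /n/; /a/ → [ã] after /ɴ/; /a/ → [ã] after /ɳ/ — a vowel is nasalised by an immediately preceding nasal consonant.
The vowel /i/ is adjacent to the preceding nasal /m/, so it acquires [+nasal] and surfaces as [ĩ].

[zɪmĩθo]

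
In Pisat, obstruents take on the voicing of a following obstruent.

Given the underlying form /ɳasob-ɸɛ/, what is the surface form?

/b/ is a voiced bilabial stop. The following trigger /ɸ/ is voiceless, so /b/ must become voiceless as well.
Changing only its voicing to voiceless gives [p] — the voiceless bilabial stop.

[ɳasopɸɛ]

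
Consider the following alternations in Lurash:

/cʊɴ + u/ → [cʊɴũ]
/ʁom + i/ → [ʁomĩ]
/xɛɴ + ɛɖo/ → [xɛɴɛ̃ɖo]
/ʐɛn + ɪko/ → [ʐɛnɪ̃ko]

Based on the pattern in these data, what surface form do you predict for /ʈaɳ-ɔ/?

The data show progressive nasality assimilation (vowel nasalisation): /u/ → [ũ] after /ɴ/; /i/ → [ĩ] after /m/; /ɛ/ → [ɛ̃] after /ɴ/; /ɪ/ → [ɪ̃] after /n/ — a vowel is nasalised by an immediately preceding nasal consonant.
The vowel /ɔ/ is adjacent to the preceding nasal /ɳ/, so it acquires [+nasal] and surfaces as [ɔ̃].

[ʈaɳɔ̃]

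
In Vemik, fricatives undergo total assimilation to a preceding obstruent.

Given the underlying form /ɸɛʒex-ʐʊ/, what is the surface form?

/ʐ/ is the segment targeted by the rule; it sits immediately after /x/, so it assimilates completely and surfaces as [x].

[ɸɛʒexxʊ]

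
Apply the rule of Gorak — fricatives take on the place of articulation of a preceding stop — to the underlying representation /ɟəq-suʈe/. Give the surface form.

[ɟəqχuʈe]

/s/ is a voiceless alveolar fricative. The preceding trigger /q/ is uvular, so /s/ must become uvular as well.
A voiceless uvular fricative is [χ], so the surface segment is [χ].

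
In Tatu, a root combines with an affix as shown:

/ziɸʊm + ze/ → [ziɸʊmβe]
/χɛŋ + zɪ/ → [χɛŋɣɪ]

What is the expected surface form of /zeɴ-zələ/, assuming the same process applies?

[zeɴʁələ]

The data show progressive place assimilation: /z/ → [β] after /m/; /z/ → [ɣ] after /ŋ/. In each pair only place changes, matching the preceding consonant, while manner and voice stay constant.
The rule targets /z/ (voiced alveolar fricative), which sits after the trigger /ɴ/ (uvular).
A voiced uvular fricative is [ʁ], so the surface segment is [ʁ].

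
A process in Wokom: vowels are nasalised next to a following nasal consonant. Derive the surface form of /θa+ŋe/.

The vowel /a/ is adjacent to the following nasal /ŋ/, so it acquires [+nasal] and surfaces as [ã].

[θãŋe]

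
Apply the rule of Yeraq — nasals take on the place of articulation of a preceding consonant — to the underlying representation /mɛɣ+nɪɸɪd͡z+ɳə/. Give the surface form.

[mɛɣŋɪɸɪd͡znə]

The rule targets /n/ (voiced alveolar nasal), which sits after the trigger /ɣ/ (velar).
The voiced velar nasal is [ŋ], so /n/ → [ŋ].
At the second juncture, /ɳ/ likewise becomes [n] adjacent to /d͡z/.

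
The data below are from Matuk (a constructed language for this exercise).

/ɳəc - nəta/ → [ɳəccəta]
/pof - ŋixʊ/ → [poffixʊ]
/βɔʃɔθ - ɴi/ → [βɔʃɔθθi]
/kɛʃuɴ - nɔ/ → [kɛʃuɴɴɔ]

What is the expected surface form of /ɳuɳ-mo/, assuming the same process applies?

The data show progressive total assimilation (/n/ → [c] after /c/; /ŋ/ → [f] after /f/; /ɴ/ → [θ] after /θ/; /n/ → [ɴ] after /ɴ/): in every case the target segment becomes identical to its preceding neighbour, copying more than a single feature.
/m/ is the segment targeted by the rule; it sits immediately after /ɳ/, so it assimilates completely and surfaces as [ɳ].

[ɳuɳɳo]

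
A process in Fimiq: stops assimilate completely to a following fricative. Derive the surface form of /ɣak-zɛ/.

[ɣazzɛ]

/k/ is the segment targeted by the rule; it sits immediately before /z/, so it assimilates completely and surfaces as [z].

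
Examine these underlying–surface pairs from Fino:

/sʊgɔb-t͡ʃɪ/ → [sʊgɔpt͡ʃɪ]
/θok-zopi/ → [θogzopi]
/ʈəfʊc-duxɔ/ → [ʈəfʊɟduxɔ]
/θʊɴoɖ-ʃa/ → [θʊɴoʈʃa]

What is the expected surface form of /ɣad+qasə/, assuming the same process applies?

[ɣatqasə]

The data show regressive voicing assimilation: /b/ → [p] before /t͡ʃ/; /k/ → [g] before /z/; /c/ → [ɟ] before /d/; /ɖ/ → [ʈ] before /ʃ/. In each pair only voicing changes, matching the following consonant, while place and manner stay constant.
/d/ is a voiced alveolar stop. The following trigger /q/ is voiceless, so /d/ must become voiceless as well.
Changing only its voicing to voiceless gives [t] — the voiceless alveolar stop.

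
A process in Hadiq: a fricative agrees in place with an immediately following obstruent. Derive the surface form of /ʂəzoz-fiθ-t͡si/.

[ʂəzovfist͡si]

The rule targets /z/ (voiced alveolar fricative), which sits before the trigger /f/ (labiodental).
A voiced labiodental fricative is [v], so the surface segment is [v].
The same rule applies at the second boundary: /θ/ → [s] next to /t͡s/.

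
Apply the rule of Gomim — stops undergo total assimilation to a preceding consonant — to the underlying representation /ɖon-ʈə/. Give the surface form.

[ɖonnə]

/ʈ/ is the segment targeted by the rule; it sits immediately after /n/, so it assimilates completely and surfaces as [n].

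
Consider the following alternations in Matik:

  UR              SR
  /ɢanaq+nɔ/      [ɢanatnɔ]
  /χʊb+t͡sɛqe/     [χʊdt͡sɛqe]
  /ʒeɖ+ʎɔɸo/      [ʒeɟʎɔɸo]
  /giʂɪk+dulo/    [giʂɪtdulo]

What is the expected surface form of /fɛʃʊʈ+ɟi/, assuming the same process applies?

The data show regressive place assimilation: /q/ → [t] before /n/; /b/ → [d] before /t͡s/; /ɖ/ → [ɟ] before /ʎ/; /k/ → [t] before /d/. In each pair only place changes, matching the following consonant, while manner and voice stay constant.
The rule targets /ʈ/ (voiceless retroflex stop), which sits before the trigger /ɟ/ (palatal).
Changing only its place to palatal gives [c] — the voiceless palatal stop.

[fɛʃʊcɟi]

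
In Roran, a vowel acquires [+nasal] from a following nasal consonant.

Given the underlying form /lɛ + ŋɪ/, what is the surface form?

[lɛ̃ŋɪ]

/ɛ/ sits next to the nasal /ŋ/ and is therefore nasalised to [ɛ̃].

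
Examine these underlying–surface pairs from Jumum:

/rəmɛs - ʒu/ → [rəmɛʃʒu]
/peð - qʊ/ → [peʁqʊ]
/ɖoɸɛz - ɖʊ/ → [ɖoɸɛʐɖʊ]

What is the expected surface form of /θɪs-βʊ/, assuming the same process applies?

The data show regressive place assimilation: /s/ → [ʃ] before /ʒ/; /ð/ → [ʁ] before /q/; /z/ → [ʐ] before /ɖ/. In each pair only place changes, matching the following consonant, while manner and voice stay constant.
/s/ is a voiceless alveolar fricative. The following trigger /β/ is bilabial, so /s/ must become bilabial as well.
The voiceless bilabial fricative is [ɸ], so /s/ → [ɸ].

[θɪɸβʊ]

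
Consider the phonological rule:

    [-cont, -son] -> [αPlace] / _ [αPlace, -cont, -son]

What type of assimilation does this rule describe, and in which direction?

The rule copies the place features (abbreviated [Place]) from the environment onto the target, so the assimilating feature is place.
The conditioning segment sits to the right of the focus bar, meaning the trigger follows the segment that changes — regressive assimilation.

regressive place assimilation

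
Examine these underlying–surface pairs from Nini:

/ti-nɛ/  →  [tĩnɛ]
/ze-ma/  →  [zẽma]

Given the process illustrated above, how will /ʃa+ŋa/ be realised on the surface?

The data show regressive nasality assimilation (vowel nasalisation): /i/ → [ĩ] before /n/; /e/ → [ẽ] before /m/ — a vowel is nasalised by an immediately following nasal consonant.
The vowel /a/ is adjacent to the following nasal /ŋ/, so it acquires [+nasal] and surfaces as [ã].

[ʃãŋa]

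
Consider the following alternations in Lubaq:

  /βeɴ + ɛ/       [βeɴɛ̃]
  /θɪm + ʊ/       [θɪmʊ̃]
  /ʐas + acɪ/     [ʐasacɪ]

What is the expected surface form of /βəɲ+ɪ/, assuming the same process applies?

The data show progressive nasality assimilation (vowel nasalisation): /ɛ/ → [ɛ̃] after /ɴ/; /ʊ/ → [ʊ̃] after /m/ — a vowel is nasalised by an immediately preceding nasal consonant.
No change occurs in [ʐasacɪ] because the vowel at the boundary is adjacent to an oral consonant, not a nasal (/a/ next to /s/).
The vowel /ɪ/ is adjacent to the preceding nasal /ɲ/, so it acquires [+nasal] and surfaces as [ɪ̃].

[βəɲɪ̃]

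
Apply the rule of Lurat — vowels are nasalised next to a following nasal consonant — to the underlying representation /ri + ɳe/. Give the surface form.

/i/ sits next to the nasal /ɳ/ and is therefore nasalised to [ĩ].

[rĩɳe]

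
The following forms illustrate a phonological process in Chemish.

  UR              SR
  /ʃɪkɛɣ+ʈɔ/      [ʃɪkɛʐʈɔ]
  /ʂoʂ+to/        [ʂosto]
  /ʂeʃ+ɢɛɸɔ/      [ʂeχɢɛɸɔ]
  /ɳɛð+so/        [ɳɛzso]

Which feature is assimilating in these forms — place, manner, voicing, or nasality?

place

Underlying /ɣ/ is realised as [ʐ] next to /ʈ/; /ʈ/ itself does not change.
/ɣ/ is velar while /ʈ/ is retroflex; the output [ʐ] is retroflex, matching the trigger — so the feature that spreads is place.
The same holds elsewhere in the data: /ʂ/ → [s] before /t/ (retroflex → alveolar, matching alveolar); /ʃ/ → [χ] before /ɢ/ (postalveolar → uvular, matching uvular); /ð/ → [z] before /s/ (dental → alveolar, matching alveolar) — only place changes, and always toward the following segment.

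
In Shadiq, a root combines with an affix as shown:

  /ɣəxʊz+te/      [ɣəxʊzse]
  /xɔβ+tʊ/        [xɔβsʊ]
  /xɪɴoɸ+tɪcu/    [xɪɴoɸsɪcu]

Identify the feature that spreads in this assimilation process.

manner

Comparing underlying and surface forms, /t/ → [s] is the alternation; the neighbouring /z/ is constant.
The change stop → fricative matches the manner of the preceding /z/, identifying this as manner assimilation.
Checking the remaining alternations: /t/ → [s] after /β/ (stop → fricative, matching a fricative); /t/ → [s] after /ɸ/ (stop → fricative, matching a fricative) — only manner changes, and always toward the preceding segment.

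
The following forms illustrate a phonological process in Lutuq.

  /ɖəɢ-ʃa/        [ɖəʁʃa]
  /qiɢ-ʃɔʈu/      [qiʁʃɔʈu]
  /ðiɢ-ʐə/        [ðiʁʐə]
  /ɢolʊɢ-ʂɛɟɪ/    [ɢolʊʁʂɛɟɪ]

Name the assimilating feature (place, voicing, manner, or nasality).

manner

Underlying /ɢ/ is realised as [ʁ] next to /ʃ/; /ʃ/ itself does not change.
/ɢ/ is a stop while /ʃ/ is a fricative; the output [ʁ] is a fricative, matching the trigger — so the feature that spreads is manner.
The other alternating forms pattern the same way: /ɢ/ → [ʁ] before /ʐ/ (stop → fricative, matching a fricative); /ɢ/ → [ʁ] before /ʂ/ (stop → fricative, matching a fricative) — only manner changes, and always toward the following segment.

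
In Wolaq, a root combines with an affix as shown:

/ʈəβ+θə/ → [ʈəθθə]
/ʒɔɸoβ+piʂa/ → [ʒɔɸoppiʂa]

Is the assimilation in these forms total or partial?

Underlying /β/ is realised as [θ] next to /θ/; /θ/ itself does not change.
The output [θ] is identical to the trigger /θ/ — every feature (place, manner, voicing) has been copied — so this is total assimilation.
The other form behaves the same way: /β/ → [p] before /p/ — in each case the output is a copy of the following consonant.

total assimilation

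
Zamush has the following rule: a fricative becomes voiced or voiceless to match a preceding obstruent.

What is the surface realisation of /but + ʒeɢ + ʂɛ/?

The rule targets /ʒ/ (voiced postalveolar fricative), which sits after the trigger /t/ (voiceless).
Changing only its voicing to voiceless gives [ʃ] — the voiceless postalveolar fricative.
The same rule applies at the second boundary: /ʂ/ → [ʐ] next to /ɢ/.

[butʃeɢʐɛ]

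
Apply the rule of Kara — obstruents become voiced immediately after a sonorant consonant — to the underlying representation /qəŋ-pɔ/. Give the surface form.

[qəŋbɔ]

/p/ is a voiceless bilabial stop. The preceding trigger /ŋ/ is voiced, so /p/ must become voiced as well.
A voiced bilabial stop is [b], so the surface segment is [b].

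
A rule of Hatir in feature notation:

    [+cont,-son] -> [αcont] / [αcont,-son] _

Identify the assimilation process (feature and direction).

The rule copies [cont] (continuancy) from the environment onto the target fricatives; since [±cont] encodes the stop/fricative manner contrast, the assimilating dimension is manner.
Since the environment is written before the underscore, the trigger precedes the target; the direction is progressive.

progressive manner assimilation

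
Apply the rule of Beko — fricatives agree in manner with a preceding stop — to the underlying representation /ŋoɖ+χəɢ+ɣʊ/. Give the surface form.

[ŋoɖqəɢgʊ]

/χ/ is a voiceless uvular fricative. The preceding trigger /ɖ/ is a stop, so /χ/ must become a stop as well.
The voiceless uvular stop is [q], so /χ/ → [q].
The same rule applies at the second boundary: /ɣ/ → [g] next to /ɢ/.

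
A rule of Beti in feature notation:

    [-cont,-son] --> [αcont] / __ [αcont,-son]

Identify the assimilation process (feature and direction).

The rule copies [cont] (continuancy) from the environment onto the target stops; since [±cont] encodes the stop/fricative manner contrast, the assimilating dimension is manner.
Since the environment is written after the underscore, the trigger follows the target; the direction is regressive.

regressive manner assimilation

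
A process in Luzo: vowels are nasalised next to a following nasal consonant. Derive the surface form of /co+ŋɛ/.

/o/ sits next to the nasal /ŋ/ and is therefore nasalised to [õ].

[cõŋɛ]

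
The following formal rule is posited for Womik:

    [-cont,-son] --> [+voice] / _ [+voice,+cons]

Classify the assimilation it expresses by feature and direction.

The target ([-cont,-son], stops) acquires [+voice] next to a voiced consonant ([+voice,+cons]) — it takes on the voicing of its neighbour, so the feature that spreads is voicing.
Since the environment is written after the underscore, the trigger follows the target; the direction is regressive.

regressive voicing assimilation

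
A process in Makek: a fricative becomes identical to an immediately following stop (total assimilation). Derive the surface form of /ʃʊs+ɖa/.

[ʃʊɖɖa]

/s/ is the segment targeted by the rule; it sits immediately before /ɖ/, so it assimilates completely and surfaces as [ɖ].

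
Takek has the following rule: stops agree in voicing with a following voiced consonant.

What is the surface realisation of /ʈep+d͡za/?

[ʈebd͡za]

/p/ is a voiceless bilabial stop. The following trigger /d͡z/ is voiced, so /p/ must become voiced as well.
Changing only its voicing to voiced gives [b] — the voiced bilabial stop.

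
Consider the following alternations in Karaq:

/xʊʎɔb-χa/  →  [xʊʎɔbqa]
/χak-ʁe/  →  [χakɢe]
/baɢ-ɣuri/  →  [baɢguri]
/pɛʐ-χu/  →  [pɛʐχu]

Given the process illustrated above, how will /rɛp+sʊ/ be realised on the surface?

The data show progressive manner assimilation: /χ/ → [q] after /b/; /ʁ/ → [ɢ] after /k/; /ɣ/ → [g] after /ɢ/. In each pair only manner changes, matching the preceding consonant, while place and voice stay constant.
No alternation appears in [pɛʐχu]: there the adjacent consonants already agree in manner (/χ/ and /ʐ/ are both fricatives), so this form is consistent with the same rule.
/s/ is a voiceless alveolar fricative. The preceding trigger /p/ is a stop, so /s/ must become a stop as well.
A voiceless alveolar stop is [t], so the surface segment is [t].

[rɛptʊ]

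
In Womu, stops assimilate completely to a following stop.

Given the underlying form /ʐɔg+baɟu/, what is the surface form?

/g/ is the segment targeted by the rule; it sits immediately before /b/, so it assimilates completely and surfaces as [b].

[ʐɔbbaɟu]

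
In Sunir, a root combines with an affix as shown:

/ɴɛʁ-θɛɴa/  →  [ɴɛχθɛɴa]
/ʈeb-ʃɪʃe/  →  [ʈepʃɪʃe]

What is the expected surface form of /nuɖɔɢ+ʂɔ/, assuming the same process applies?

The data show regressive voicing assimilation: /ʁ/ → [χ] before /θ/; /b/ → [p] before /ʃ/. In each pair only voicing changes, matching the following consonant, while place and manner stay constant.
/ɢ/ is a voiced uvular stop. The following trigger /ʂ/ is voiceless, so /ɢ/ must become voiceless as well.
Changing only its voicing to voiceless gives [q] — the voiceless uvular stop.

[nuɖɔqʂɔ]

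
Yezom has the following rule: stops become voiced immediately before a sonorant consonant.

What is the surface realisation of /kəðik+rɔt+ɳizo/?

The rule targets /k/ (voiceless velar stop), which sits before the trigger /r/ (voiced).
Changing only its voicing to voiced gives [g] — the voiced velar stop.
At the second juncture, /t/ likewise becomes [d] adjacent to /ɳ/.

[kəðigrɔdɳizo]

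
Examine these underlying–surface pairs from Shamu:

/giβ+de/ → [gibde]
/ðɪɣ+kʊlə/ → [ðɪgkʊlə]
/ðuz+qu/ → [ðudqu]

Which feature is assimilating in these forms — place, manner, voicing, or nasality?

manner

Underlying /β/ is realised as [b] next to /d/; /d/ itself does not change.
The change fricative → stop matches the manner of the following /d/, identifying this as manner assimilation.
The same holds elsewhere in the data: /ɣ/ → [g] before /k/ (fricative → stop, matching a stop); /z/ → [d] before /q/ (fricative → stop, matching a stop) — only manner changes, and always toward the following segment.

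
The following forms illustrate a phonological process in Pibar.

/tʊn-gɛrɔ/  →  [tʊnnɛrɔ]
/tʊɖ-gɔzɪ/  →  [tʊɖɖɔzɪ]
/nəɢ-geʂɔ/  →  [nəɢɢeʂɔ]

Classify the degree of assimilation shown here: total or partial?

total assimilation

Comparing underlying and surface forms, /g/ → [n] is the alternation; the neighbouring /n/ is constant.
The output [n] is identical to the trigger /n/ — every feature (place, manner, voicing) has been copied — so this is total assimilation.
The remaining alternations confirm this: /g/ → [ɖ] after /ɖ/; /g/ → [ɢ] after /ɢ/ — in each case the output is a copy of the preceding consonant.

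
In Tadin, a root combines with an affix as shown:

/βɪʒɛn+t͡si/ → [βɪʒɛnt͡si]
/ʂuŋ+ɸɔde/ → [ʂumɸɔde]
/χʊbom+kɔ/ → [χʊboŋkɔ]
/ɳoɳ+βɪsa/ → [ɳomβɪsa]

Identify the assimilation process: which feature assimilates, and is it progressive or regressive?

regressive place assimilation

Comparing underlying and surface forms, /ŋ/ → [m] is the alternation; the neighbouring /ɸ/ is constant.
The change velar → bilabial matches the place of the following /ɸ/, identifying this as place assimilation.
Manner and voice are unchanged, so the assimilation is partial, not total.
The same holds elsewhere in the data: /m/ → [ŋ] before /k/ (bilabial → velar, matching velar); /ɳ/ → [m] before /β/ (retroflex → bilabial, matching bilabial) — only place changes, and always toward the following segment.
Nothing changes in [βɪʒɛnt͡si]: there the adjacent consonants already agree in place (/n/ and /t͡s/ are both alveolar), so this form is consistent with the same rule.
Since the segment that changes precedes the conditioning segment, the assimilation is regressive.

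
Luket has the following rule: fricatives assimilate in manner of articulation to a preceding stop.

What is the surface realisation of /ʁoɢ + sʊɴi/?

/s/ is a voiceless alveolar fricative. The preceding trigger /ɢ/ is a stop, so /s/ must become a stop as well.
Changing only its manner to stop gives [t] — the voiceless alveolar stop.

[ʁoɢtʊɴi]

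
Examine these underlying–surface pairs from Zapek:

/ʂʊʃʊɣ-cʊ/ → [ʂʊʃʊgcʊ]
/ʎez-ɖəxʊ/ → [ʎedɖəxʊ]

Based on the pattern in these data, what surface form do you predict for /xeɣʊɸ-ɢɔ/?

The data show regressive manner assimilation: /ɣ/ → [g] before /c/; /z/ → [d] before /ɖ/. In each pair only manner changes, matching the following consonant, while place and voice stay constant.
/ɸ/ is a voiceless bilabial fricative. The following trigger /ɢ/ is a stop, so /ɸ/ must become a stop as well.
A voiceless bilabial stop is [p], so the surface segment is [p].

[xeɣʊpɢɔ]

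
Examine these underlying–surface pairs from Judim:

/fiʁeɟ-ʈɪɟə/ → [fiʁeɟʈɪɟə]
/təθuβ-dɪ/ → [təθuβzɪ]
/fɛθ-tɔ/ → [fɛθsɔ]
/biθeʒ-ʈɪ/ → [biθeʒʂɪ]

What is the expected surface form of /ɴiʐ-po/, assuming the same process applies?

The data show progressive manner assimilation: /d/ → [z] after /β/; /t/ → [s] after /θ/; /ʈ/ → [ʂ] after /ʒ/. In each pair only manner changes, matching the preceding consonant, while place and voice stay constant.
No alternation appears in [fiʁeɟʈɪɟə]: there the adjacent consonants already agree in manner (/ʈ/ and /ɟ/ are both stops), so this form is consistent with the same rule.
/p/ is a voiceless bilabial stop. The preceding trigger /ʐ/ is a fricative, so /p/ must become a fricative as well.
A voiceless bilabial fricative is [ɸ], so the surface segment is [ɸ].

[ɴiʐɸo]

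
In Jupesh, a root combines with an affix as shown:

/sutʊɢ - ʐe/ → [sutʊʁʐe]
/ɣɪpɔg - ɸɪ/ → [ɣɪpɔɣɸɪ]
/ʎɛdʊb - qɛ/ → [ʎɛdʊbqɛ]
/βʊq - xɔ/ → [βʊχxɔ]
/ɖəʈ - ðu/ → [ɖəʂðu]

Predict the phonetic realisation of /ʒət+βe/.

[ʒəsβe]

The data show regressive manner assimilation: /ɢ/ → [ʁ] before /ʐ/; /g/ → [ɣ] before /ɸ/; /q/ → [χ] before /x/; /ʈ/ → [ʂ] before /ð/. In each pair only manner changes, matching the following consonant, while place and voice stay constant.
No alternation appears in [ʎɛdʊbqɛ]: there the adjacent consonants already agree in manner (/b/ and /q/ are both stops), so this form is consistent with the same rule.
The rule targets /t/ (voiceless alveolar stop), which sits before the trigger /β/ (fricative).
The voiceless alveolar fricative is [s], so /t/ → [s].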